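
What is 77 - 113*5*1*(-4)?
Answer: 2337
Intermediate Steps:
77 - 113*5*1*(-4) = 77 - 565*(-4) = 77 - 113*(-20) = 77 + 2260 = 2337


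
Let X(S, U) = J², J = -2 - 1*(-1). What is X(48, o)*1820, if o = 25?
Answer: 1820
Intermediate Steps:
J = -1 (J = -2 + 1 = -1)
X(S, U) = 1 (X(S, U) = (-1)² = 1)
X(48, o)*1820 = 1*1820 = 1820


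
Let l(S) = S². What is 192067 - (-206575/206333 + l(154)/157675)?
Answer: 892664305050946/4647650825 ≈ 1.9207e+5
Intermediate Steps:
192067 - (-206575/206333 + l(154)/157675) = 192067 - (-206575/206333 + 154²/157675) = 192067 - (-206575*1/206333 + 23716*(1/157675)) = 192067 - (-206575/206333 + 3388/22525) = 192067 - 1*(-3954045671/4647650825) = 192067 + 3954045671/4647650825 = 892664305050946/4647650825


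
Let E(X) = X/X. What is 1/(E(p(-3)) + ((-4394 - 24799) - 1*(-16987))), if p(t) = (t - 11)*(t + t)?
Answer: -1/12205 ≈ -8.1934e-5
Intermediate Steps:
p(t) = 2*t*(-11 + t) (p(t) = (-11 + t)*(2*t) = 2*t*(-11 + t))
E(X) = 1
1/(E(p(-3)) + ((-4394 - 24799) - 1*(-16987))) = 1/(1 + ((-4394 - 24799) - 1*(-16987))) = 1/(1 + (-29193 + 16987)) = 1/(1 - 12206) = 1/(-12205) = -1/12205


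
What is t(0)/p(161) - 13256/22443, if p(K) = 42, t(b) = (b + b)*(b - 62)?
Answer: -13256/22443 ≈ -0.59065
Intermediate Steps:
t(b) = 2*b*(-62 + b) (t(b) = (2*b)*(-62 + b) = 2*b*(-62 + b))
t(0)/p(161) - 13256/22443 = (2*0*(-62 + 0))/42 - 13256/22443 = (2*0*(-62))*(1/42) - 13256*1/22443 = 0*(1/42) - 13256/22443 = 0 - 13256/22443 = -13256/22443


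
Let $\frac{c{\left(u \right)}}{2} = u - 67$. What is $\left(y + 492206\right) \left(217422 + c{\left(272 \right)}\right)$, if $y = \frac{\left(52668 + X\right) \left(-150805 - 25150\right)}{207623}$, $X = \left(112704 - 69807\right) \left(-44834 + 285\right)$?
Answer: $\frac{5635920049465321832}{15971} \approx 3.5288 \cdot 10^{14}$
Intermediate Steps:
$X = -1911018453$ ($X = 42897 \left(-44549\right) = -1911018453$)
$c{\left(u \right)} = -134 + 2 u$ ($c{\left(u \right)} = 2 \left(u - 67\right) = 2 \left(-67 + u\right) = -134 + 2 u$)
$y = \frac{25864921899975}{15971}$ ($y = \frac{\left(52668 - 1911018453\right) \left(-150805 - 25150\right)}{207623} = \left(-1910965785\right) \left(-175955\right) \frac{1}{207623} = 336243984699675 \cdot \frac{1}{207623} = \frac{25864921899975}{15971} \approx 1.6195 \cdot 10^{9}$)
$\left(y + 492206\right) \left(217422 + c{\left(272 \right)}\right) = \left(\frac{25864921899975}{15971} + 492206\right) \left(217422 + \left(-134 + 2 \cdot 272\right)\right) = \frac{25872782922001 \left(217422 + \left(-134 + 544\right)\right)}{15971} = \frac{25872782922001 \left(217422 + 410\right)}{15971} = \frac{25872782922001}{15971} \cdot 217832 = \frac{5635920049465321832}{15971}$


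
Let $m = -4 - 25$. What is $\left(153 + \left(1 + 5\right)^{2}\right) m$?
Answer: $-5481$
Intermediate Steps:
$m = -29$ ($m = -4 - 25 = -29$)
$\left(153 + \left(1 + 5\right)^{2}\right) m = \left(153 + \left(1 + 5\right)^{2}\right) \left(-29\right) = \left(153 + 6^{2}\right) \left(-29\right) = \left(153 + 36\right) \left(-29\right) = 189 \left(-29\right) = -5481$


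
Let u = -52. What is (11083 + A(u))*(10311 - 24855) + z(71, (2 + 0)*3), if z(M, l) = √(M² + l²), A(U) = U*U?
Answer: -200518128 + √5077 ≈ -2.0052e+8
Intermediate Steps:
A(U) = U²
(11083 + A(u))*(10311 - 24855) + z(71, (2 + 0)*3) = (11083 + (-52)²)*(10311 - 24855) + √(71² + ((2 + 0)*3)²) = (11083 + 2704)*(-14544) + √(5041 + (2*3)²) = 13787*(-14544) + √(5041 + 6²) = -200518128 + √(5041 + 36) = -200518128 + √5077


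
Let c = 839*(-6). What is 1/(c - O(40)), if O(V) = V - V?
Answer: -1/5034 ≈ -0.00019865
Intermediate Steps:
O(V) = 0
c = -5034
1/(c - O(40)) = 1/(-5034 - 1*0) = 1/(-5034 + 0) = 1/(-5034) = -1/5034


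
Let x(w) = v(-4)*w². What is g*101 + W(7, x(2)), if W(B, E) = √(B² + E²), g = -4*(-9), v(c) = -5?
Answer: 3636 + √449 ≈ 3657.2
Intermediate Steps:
g = 36
x(w) = -5*w²
g*101 + W(7, x(2)) = 36*101 + √(7² + (-5*2²)²) = 3636 + √(49 + (-5*4)²) = 3636 + √(49 + (-20)²) = 3636 + √(49 + 400) = 3636 + √449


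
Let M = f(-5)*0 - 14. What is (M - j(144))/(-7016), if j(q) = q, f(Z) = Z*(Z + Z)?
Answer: 79/3508 ≈ 0.022520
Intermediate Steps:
f(Z) = 2*Z² (f(Z) = Z*(2*Z) = 2*Z²)
M = -14 (M = (2*(-5)²)*0 - 14 = (2*25)*0 - 14 = 50*0 - 14 = 0 - 14 = -14)
(M - j(144))/(-7016) = (-14 - 1*144)/(-7016) = (-14 - 144)*(-1/7016) = -158*(-1/7016) = 79/3508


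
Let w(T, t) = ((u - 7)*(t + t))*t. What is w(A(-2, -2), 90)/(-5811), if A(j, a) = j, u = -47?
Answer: 291600/1937 ≈ 150.54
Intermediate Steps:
w(T, t) = -108*t² (w(T, t) = ((-47 - 7)*(t + t))*t = (-108*t)*t = -108*t²)
w(A(-2, -2), 90)/(-5811) = -108*90²/(-5811) = -108*8100*(-1/5811) = -874800*(-1/5811) = 291600/1937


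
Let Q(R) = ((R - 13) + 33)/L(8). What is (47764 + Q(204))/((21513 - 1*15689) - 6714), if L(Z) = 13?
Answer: -310578/5785 ≈ -53.687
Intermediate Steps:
Q(R) = 20/13 + R/13 (Q(R) = ((R - 13) + 33)/13 = ((-13 + R) + 33)*(1/13) = (20 + R)*(1/13) = 20/13 + R/13)
(47764 + Q(204))/((21513 - 1*15689) - 6714) = (47764 + (20/13 + (1/13)*204))/((21513 - 1*15689) - 6714) = (47764 + (20/13 + 204/13))/((21513 - 15689) - 6714) = (47764 + 224/13)/(5824 - 6714) = (621156/13)/(-890) = (621156/13)*(-1/890) = -310578/5785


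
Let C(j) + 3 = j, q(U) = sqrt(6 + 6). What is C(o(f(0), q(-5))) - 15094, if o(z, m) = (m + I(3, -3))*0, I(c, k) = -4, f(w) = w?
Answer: -15097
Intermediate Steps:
q(U) = 2*sqrt(3) (q(U) = sqrt(12) = 2*sqrt(3))
o(z, m) = 0 (o(z, m) = (m - 4)*0 = (-4 + m)*0 = 0)
C(j) = -3 + j
C(o(f(0), q(-5))) - 15094 = (-3 + 0) - 15094 = -3 - 15094 = -15097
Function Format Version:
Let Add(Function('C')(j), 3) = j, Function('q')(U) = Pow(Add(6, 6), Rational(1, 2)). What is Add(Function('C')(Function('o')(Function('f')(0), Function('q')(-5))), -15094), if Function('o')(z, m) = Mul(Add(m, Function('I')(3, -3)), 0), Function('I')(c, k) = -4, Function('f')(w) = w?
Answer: -15097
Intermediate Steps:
Function('q')(U) = Mul(2, Pow(3, Rational(1, 2))) (Function('q')(U) = Pow(12, Rational(1, 2)) = Mul(2, Pow(3, Rational(1, 2))))
Function('o')(z, m) = 0 (Function('o')(z, m) = Mul(Add(m, -4), 0) = Mul(Add(-4, m), 0) = 0)
Function('C')(j) = Add(-3, j)
Add(Function('C')(Function('o')(Function('f')(0), Function('q')(-5))), -15094) = Add(Add(-3, 0), -15094) = Add(-3, -15094) = -15097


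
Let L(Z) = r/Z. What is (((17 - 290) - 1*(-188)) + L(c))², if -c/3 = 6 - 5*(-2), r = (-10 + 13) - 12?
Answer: 1841449/256 ≈ 7193.2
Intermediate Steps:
r = -9 (r = 3 - 12 = -9)
c = -48 (c = -3*(6 - 5*(-2)) = -3*(6 + 10) = -3*16 = -48)
L(Z) = -9/Z
(((17 - 290) - 1*(-188)) + L(c))² = (((17 - 290) - 1*(-188)) - 9/(-48))² = ((-273 + 188) - 9*(-1/48))² = (-85 + 3/16)² = (-1357/16)² = 1841449/256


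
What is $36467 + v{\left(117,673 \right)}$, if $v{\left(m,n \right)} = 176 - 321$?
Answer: $36322$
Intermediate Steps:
$v{\left(m,n \right)} = -145$ ($v{\left(m,n \right)} = 176 - 321 = -145$)
$36467 + v{\left(117,673 \right)} = 36467 - 145 = 36322$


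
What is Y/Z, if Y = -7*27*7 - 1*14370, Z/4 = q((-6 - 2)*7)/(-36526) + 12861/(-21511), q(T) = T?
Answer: 880725668907/133873220 ≈ 6578.8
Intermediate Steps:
Z = -133873220/56122199 (Z = 4*(((-6 - 2)*7)/(-36526) + 12861/(-21511)) = 4*(-8*7*(-1/36526) + 12861*(-1/21511)) = 4*(-56*(-1/36526) - 12861/21511) = 4*(4/2609 - 12861/21511) = 4*(-33468305/56122199) = -133873220/56122199 ≈ -2.3854)
Y = -15693 (Y = -189*7 - 14370 = -1323 - 14370 = -15693)
Y/Z = -15693/(-133873220/56122199) = -15693*(-56122199/133873220) = 880725668907/133873220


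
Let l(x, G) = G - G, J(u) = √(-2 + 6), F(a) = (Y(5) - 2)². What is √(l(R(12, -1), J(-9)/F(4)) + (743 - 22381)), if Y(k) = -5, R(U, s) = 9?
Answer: I*√21638 ≈ 147.1*I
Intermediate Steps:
F(a) = 49 (F(a) = (-5 - 2)² = (-7)² = 49)
J(u) = 2 (J(u) = √4 = 2)
l(x, G) = 0
√(l(R(12, -1), J(-9)/F(4)) + (743 - 22381)) = √(0 + (743 - 22381)) = √(0 - 21638) = √(-21638) = I*√21638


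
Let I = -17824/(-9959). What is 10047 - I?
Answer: 100040249/9959 ≈ 10045.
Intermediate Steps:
I = 17824/9959 (I = -17824*(-1/9959) = 17824/9959 ≈ 1.7897)
10047 - I = 10047 - 1*17824/9959 = 10047 - 17824/9959 = 100040249/9959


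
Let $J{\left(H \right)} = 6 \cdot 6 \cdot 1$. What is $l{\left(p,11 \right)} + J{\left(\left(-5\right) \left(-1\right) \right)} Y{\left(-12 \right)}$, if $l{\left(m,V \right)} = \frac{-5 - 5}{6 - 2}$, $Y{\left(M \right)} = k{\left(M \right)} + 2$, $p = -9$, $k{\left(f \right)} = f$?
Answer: $- \frac{725}{2} \approx -362.5$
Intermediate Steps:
$J{\left(H \right)} = 36$ ($J{\left(H \right)} = 36 \cdot 1 = 36$)
$Y{\left(M \right)} = 2 + M$ ($Y{\left(M \right)} = M + 2 = 2 + M$)
$l{\left(m,V \right)} = - \frac{5}{2}$ ($l{\left(m,V \right)} = - \frac{10}{4} = \left(-10\right) \frac{1}{4} = - \frac{5}{2}$)
$l{\left(p,11 \right)} + J{\left(\left(-5\right) \left(-1\right) \right)} Y{\left(-12 \right)} = - \frac{5}{2} + 36 \left(2 - 12\right) = - \frac{5}{2} + 36 \left(-10\right) = - \frac{5}{2} - 360 = - \frac{725}{2}$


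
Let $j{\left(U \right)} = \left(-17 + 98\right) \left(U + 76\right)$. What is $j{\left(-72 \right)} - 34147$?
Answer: $-33823$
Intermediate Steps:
$j{\left(U \right)} = 6156 + 81 U$ ($j{\left(U \right)} = 81 \left(76 + U\right) = 6156 + 81 U$)
$j{\left(-72 \right)} - 34147 = \left(6156 + 81 \left(-72\right)\right) - 34147 = \left(6156 - 5832\right) - 34147 = 324 - 34147 = -33823$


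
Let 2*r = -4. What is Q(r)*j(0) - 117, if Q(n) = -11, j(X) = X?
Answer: -117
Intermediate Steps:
r = -2 (r = (½)*(-4) = -2)
Q(r)*j(0) - 117 = -11*0 - 117 = 0 - 117 = -117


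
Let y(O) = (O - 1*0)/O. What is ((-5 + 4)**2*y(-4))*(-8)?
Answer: -8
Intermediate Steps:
y(O) = 1 (y(O) = (O + 0)/O = O/O = 1)
((-5 + 4)**2*y(-4))*(-8) = ((-5 + 4)**2*1)*(-8) = ((-1)**2*1)*(-8) = (1*1)*(-8) = 1*(-8) = -8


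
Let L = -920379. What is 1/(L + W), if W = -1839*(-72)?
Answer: -1/787971 ≈ -1.2691e-6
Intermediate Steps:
W = 132408
1/(L + W) = 1/(-920379 + 132408) = 1/(-787971) = -1/787971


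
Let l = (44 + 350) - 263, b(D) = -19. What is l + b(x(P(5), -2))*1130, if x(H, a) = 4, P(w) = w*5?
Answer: -21339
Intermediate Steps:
P(w) = 5*w
l = 131 (l = 394 - 263 = 131)
l + b(x(P(5), -2))*1130 = 131 - 19*1130 = 131 - 21470 = -21339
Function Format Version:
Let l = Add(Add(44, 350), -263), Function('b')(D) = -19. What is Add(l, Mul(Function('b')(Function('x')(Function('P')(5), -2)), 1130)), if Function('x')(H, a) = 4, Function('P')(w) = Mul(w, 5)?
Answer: -21339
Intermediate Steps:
Function('P')(w) = Mul(5, w)
l = 131 (l = Add(394, -263) = 131)
Add(l, Mul(Function('b')(Function('x')(Function('P')(5), -2)), 1130)) = Add(131, Mul(-19, 1130)) = Add(131, -21470) = -21339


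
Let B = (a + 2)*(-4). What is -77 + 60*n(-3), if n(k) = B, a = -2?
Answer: -77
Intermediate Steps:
B = 0 (B = (-2 + 2)*(-4) = 0*(-4) = 0)
n(k) = 0
-77 + 60*n(-3) = -77 + 60*0 = -77 + 0 = -77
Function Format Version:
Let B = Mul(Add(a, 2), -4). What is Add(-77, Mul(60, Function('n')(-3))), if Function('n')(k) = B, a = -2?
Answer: -77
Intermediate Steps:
B = 0 (B = Mul(Add(-2, 2), -4) = Mul(0, -4) = 0)
Function('n')(k) = 0
Add(-77, Mul(60, Function('n')(-3))) = Add(-77, Mul(60, 0)) = Add(-77, 0) = -77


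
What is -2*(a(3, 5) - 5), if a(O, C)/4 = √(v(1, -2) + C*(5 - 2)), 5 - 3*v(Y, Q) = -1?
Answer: 10 - 8*√17 ≈ -22.985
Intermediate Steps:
v(Y, Q) = 2 (v(Y, Q) = 5/3 - ⅓*(-1) = 5/3 + ⅓ = 2)
a(O, C) = 4*√(2 + 3*C) (a(O, C) = 4*√(2 + C*(5 - 2)) = 4*√(2 + C*3) = 4*√(2 + 3*C))
-2*(a(3, 5) - 5) = -2*(4*√(2 + 3*5) - 5) = -2*(4*√(2 + 15) - 5) = -2*(4*√17 - 5) = -2*(-5 + 4*√17) = 10 - 8*√17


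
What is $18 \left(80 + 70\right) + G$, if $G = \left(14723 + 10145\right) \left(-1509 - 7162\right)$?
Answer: $-215627728$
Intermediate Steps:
$G = -215630428$ ($G = 24868 \left(-8671\right) = -215630428$)
$18 \left(80 + 70\right) + G = 18 \left(80 + 70\right) - 215630428 = 18 \cdot 150 - 215630428 = 2700 - 215630428 = -215627728$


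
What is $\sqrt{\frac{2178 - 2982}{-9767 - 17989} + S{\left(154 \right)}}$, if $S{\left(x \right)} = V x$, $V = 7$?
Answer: $\frac{\sqrt{640824617}}{771} \approx 32.833$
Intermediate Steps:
$S{\left(x \right)} = 7 x$
$\sqrt{\frac{2178 - 2982}{-9767 - 17989} + S{\left(154 \right)}} = \sqrt{\frac{2178 - 2982}{-9767 - 17989} + 7 \cdot 154} = \sqrt{- \frac{804}{-27756} + 1078} = \sqrt{\left(-804\right) \left(- \frac{1}{27756}\right) + 1078} = \sqrt{\frac{67}{2313} + 1078} = \sqrt{\frac{2493481}{2313}} = \frac{\sqrt{640824617}}{771}$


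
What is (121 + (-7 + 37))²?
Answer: 22801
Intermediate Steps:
(121 + (-7 + 37))² = (121 + 30)² = 151² = 22801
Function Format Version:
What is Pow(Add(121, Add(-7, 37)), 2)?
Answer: 22801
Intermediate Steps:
Pow(Add(121, Add(-7, 37)), 2) = Pow(Add(121, 30), 2) = Pow(151, 2) = 22801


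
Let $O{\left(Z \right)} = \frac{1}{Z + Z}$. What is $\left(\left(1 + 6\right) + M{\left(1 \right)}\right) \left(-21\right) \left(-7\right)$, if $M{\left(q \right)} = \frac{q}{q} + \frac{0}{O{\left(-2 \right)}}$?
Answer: $1176$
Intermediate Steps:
$O{\left(Z \right)} = \frac{1}{2 Z}$
$M{\left(q \right)} = 1$ ($M{\left(q \right)} = \frac{q}{q} + \frac{0}{\frac{1}{2} \frac{1}{-2}} = 1 + \frac{0}{\frac{1}{2} \left(- \frac{1}{2}\right)} = 1 + \frac{0}{- \frac{1}{4}} = 1 + 0 \left(-4\right) = 1 + 0 = 1$)
$\left(\left(1 + 6\right) + M{\left(1 \right)}\right) \left(-21\right) \left(-7\right) = \left(\left(1 + 6\right) + 1\right) \left(-21\right) \left(-7\right) = \left(7 + 1\right) \left(-21\right) \left(-7\right) = 8 \left(-21\right) \left(-7\right) = \left(-168\right) \left(-7\right) = 1176$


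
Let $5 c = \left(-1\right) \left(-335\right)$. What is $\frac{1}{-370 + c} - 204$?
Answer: $- \frac{61813}{303} \approx -204.0$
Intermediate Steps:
$c = 67$ ($c = \frac{\left(-1\right) \left(-335\right)}{5} = \frac{1}{5} \cdot 335 = 67$)
$\frac{1}{-370 + c} - 204 = \frac{1}{-370 + 67} - 204 = \frac{1}{-303} - 204 = - \frac{1}{303} - 204 = - \frac{61813}{303}$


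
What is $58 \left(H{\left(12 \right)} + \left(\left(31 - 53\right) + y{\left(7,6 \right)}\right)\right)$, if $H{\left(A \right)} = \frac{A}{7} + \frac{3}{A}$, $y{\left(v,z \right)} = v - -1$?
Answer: $- \frac{9773}{14} \approx -698.07$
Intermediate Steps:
$y{\left(v,z \right)} = 1 + v$ ($y{\left(v,z \right)} = v + 1 = 1 + v$)
$H{\left(A \right)} = \frac{3}{A} + \frac{A}{7}$ ($H{\left(A \right)} = A \frac{1}{7} + \frac{3}{A} = \frac{A}{7} + \frac{3}{A} = \frac{3}{A} + \frac{A}{7}$)
$58 \left(H{\left(12 \right)} + \left(\left(31 - 53\right) + y{\left(7,6 \right)}\right)\right) = 58 \left(\left(\frac{3}{12} + \frac{1}{7} \cdot 12\right) + \left(\left(31 - 53\right) + \left(1 + 7\right)\right)\right) = 58 \left(\left(3 \cdot \frac{1}{12} + \frac{12}{7}\right) + \left(-22 + 8\right)\right) = 58 \left(\left(\frac{1}{4} + \frac{12}{7}\right) - 14\right) = 58 \left(\frac{55}{28} - 14\right) = 58 \left(- \frac{337}{28}\right) = - \frac{9773}{14}$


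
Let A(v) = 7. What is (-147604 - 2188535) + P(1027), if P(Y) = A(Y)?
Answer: -2336132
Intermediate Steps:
P(Y) = 7
(-147604 - 2188535) + P(1027) = (-147604 - 2188535) + 7 = -2336139 + 7 = -2336132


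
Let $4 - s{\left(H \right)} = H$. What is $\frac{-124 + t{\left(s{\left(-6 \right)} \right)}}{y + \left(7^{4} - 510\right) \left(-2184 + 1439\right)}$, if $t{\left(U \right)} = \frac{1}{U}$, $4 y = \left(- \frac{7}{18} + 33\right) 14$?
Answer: $\frac{22302}{253562555} \approx 8.7955 \cdot 10^{-5}$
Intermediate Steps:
$s{\left(H \right)} = 4 - H$
$y = \frac{4109}{36}$ ($y = \frac{\left(- \frac{7}{18} + 33\right) 14}{4} = \frac{\frac{587}{18} \cdot 14}{4} = \frac{1}{4} \cdot \frac{4109}{9} = \frac{4109}{36} \approx 114.14$)
$\frac{-124 + t{\left(s{\left(-6 \right)} \right)}}{y + \left(7^{4} - 510\right) \left(-2184 + 1439\right)} = \frac{-124 + \frac{1}{4 - -6}}{\frac{4109}{36} + \left(7^{4} - 510\right) \left(-2184 + 1439\right)} = \frac{-124 + \frac{1}{4 + 6}}{\frac{4109}{36} + \left(2401 - 510\right) \left(-745\right)} = \frac{-124 + \frac{1}{10}}{\frac{4109}{36} + 1891 \left(-745\right)} = \frac{-124 + \frac{1}{10}}{\frac{4109}{36} - 1408795} = - \frac{1239}{10 \left(- \frac{50712511}{36}\right)} = \left(- \frac{1239}{10}\right) \left(- \frac{36}{50712511}\right) = \frac{22302}{253562555}$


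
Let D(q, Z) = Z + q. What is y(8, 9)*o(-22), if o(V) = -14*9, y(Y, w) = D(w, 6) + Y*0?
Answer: -1890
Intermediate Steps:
y(Y, w) = 6 + w (y(Y, w) = (6 + w) + Y*0 = (6 + w) + 0 = 6 + w)
o(V) = -126
y(8, 9)*o(-22) = (6 + 9)*(-126) = 15*(-126) = -1890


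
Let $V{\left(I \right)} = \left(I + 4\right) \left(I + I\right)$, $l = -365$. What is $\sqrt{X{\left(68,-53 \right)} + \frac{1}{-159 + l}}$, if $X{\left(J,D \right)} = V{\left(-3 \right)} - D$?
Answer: $\frac{\sqrt{3226137}}{262} \approx 6.8555$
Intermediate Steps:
$V{\left(I \right)} = 2 I \left(4 + I\right)$ ($V{\left(I \right)} = \left(4 + I\right) 2 I = 2 I \left(4 + I\right)$)
$X{\left(J,D \right)} = -6 - D$ ($X{\left(J,D \right)} = 2 \left(-3\right) \left(4 - 3\right) - D = 2 \left(-3\right) 1 - D = -6 - D$)
$\sqrt{X{\left(68,-53 \right)} + \frac{1}{-159 + l}} = \sqrt{\left(-6 - -53\right) + \frac{1}{-159 - 365}} = \sqrt{\left(-6 + 53\right) + \frac{1}{-524}} = \sqrt{47 - \frac{1}{524}} = \sqrt{\frac{24627}{524}} = \frac{\sqrt{3226137}}{262}$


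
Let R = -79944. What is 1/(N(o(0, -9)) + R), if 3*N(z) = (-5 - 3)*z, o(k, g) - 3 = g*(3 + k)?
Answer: -1/79880 ≈ -1.2519e-5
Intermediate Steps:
o(k, g) = 3 + g*(3 + k)
N(z) = -8*z/3 (N(z) = ((-5 - 3)*z)/3 = (-8*z)/3 = -8*z/3)
1/(N(o(0, -9)) + R) = 1/(-8*(3 + 3*(-9) - 9*0)/3 - 79944) = 1/(-8*(3 - 27 + 0)/3 - 79944) = 1/(-8/3*(-24) - 79944) = 1/(64 - 79944) = 1/(-79880) = -1/79880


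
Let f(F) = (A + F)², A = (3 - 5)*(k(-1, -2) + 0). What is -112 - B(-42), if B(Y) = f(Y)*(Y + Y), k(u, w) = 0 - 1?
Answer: 134288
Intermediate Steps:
k(u, w) = -1
A = 2 (A = (3 - 5)*(-1 + 0) = -2*(-1) = 2)
f(F) = (2 + F)²
B(Y) = 2*Y*(2 + Y)² (B(Y) = (2 + Y)²*(Y + Y) = (2 + Y)²*(2*Y) = 2*Y*(2 + Y)²)
-112 - B(-42) = -112 - 2*(-42)*(2 - 42)² = -112 - 2*(-42)*(-40)² = -112 - 2*(-42)*1600 = -112 - 1*(-134400) = -112 + 134400 = 134288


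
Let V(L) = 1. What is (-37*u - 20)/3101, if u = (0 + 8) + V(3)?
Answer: -353/3101 ≈ -0.11383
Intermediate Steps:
u = 9 (u = (0 + 8) + 1 = 8 + 1 = 9)
(-37*u - 20)/3101 = (-37*9 - 20)/3101 = (-333 - 20)*(1/3101) = -353*1/3101 = -353/3101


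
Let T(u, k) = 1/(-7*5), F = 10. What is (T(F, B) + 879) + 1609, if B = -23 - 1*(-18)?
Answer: 87079/35 ≈ 2488.0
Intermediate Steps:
B = -5 (B = -23 + 18 = -5)
T(u, k) = -1/35 (T(u, k) = 1/(-35) = -1/35)
(T(F, B) + 879) + 1609 = (-1/35 + 879) + 1609 = 30764/35 + 1609 = 87079/35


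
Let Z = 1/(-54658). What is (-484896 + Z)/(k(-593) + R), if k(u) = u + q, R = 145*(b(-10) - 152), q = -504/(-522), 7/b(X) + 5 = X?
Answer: 2305799764503/107942663092 ≈ 21.361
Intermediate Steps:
b(X) = 7/(-5 + X)
q = 28/29 (q = -504*(-1/522) = 28/29 ≈ 0.96552)
Z = -1/54658 ≈ -1.8296e-5
R = -66323/3 (R = 145*(7/(-5 - 10) - 152) = 145*(7/(-15) - 152) = 145*(7*(-1/15) - 152) = 145*(-7/15 - 152) = 145*(-2287/15) = -66323/3 ≈ -22108.)
k(u) = 28/29 + u (k(u) = u + 28/29 = 28/29 + u)
(-484896 + Z)/(k(-593) + R) = (-484896 - 1/54658)/((28/29 - 593) - 66323/3) = -26503445569/(54658*(-17169/29 - 66323/3)) = -26503445569/(54658*(-1974874/87)) = -26503445569/54658*(-87/1974874) = 2305799764503/107942663092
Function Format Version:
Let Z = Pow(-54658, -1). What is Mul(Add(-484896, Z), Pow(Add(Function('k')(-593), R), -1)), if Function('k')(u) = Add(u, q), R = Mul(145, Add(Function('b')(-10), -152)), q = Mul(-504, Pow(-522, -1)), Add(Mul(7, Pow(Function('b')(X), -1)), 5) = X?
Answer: Rational(2305799764503, 107942663092) ≈ 21.361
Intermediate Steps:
Function('b')(X) = Mul(7, Pow(Add(-5, X), -1))
q = Rational(28, 29) (q = Mul(-504, Rational(-1, 522)) = Rational(28, 29) ≈ 0.96552)
Z = Rational(-1, 54658) ≈ -1.8296e-5
R = Rational(-66323, 3) (R = Mul(145, Add(Mul(7, Pow(Add(-5, -10), -1)), -152)) = Mul(145, Add(Mul(7, Pow(-15, -1)), -152)) = Mul(145, Add(Mul(7, Rational(-1, 15)), -152)) = Mul(145, Add(Rational(-7, 15), -152)) = Mul(145, Rational(-2287, 15)) = Rational(-66323, 3) ≈ -22108.)
Function('k')(u) = Add(Rational(28, 29), u) (Function('k')(u) = Add(u, Rational(28, 29)) = Add(Rational(28, 29), u))
Mul(Add(-484896, Z), Pow(Add(Function('k')(-593), R), -1)) = Mul(Add(-484896, Rational(-1, 54658)), Pow(Add(Add(Rational(28, 29), -593), Rational(-66323, 3)), -1)) = Mul(Rational(-26503445569, 54658), Pow(Add(Rational(-17169, 29), Rational(-66323, 3)), -1)) = Mul(Rational(-26503445569, 54658), Pow(Rational(-1974874, 87), -1)) = Mul(Rational(-26503445569, 54658), Rational(-87, 1974874)) = Rational(2305799764503, 107942663092)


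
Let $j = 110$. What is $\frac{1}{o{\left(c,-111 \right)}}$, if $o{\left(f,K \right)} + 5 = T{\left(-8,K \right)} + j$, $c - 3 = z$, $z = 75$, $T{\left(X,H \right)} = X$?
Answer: $\frac{1}{97} \approx 0.010309$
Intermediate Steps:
$c = 78$ ($c = 3 + 75 = 78$)
$o{\left(f,K \right)} = 97$ ($o{\left(f,K \right)} = -5 + \left(-8 + 110\right) = -5 + 102 = 97$)
$\frac{1}{o{\left(c,-111 \right)}} = \frac{1}{97}$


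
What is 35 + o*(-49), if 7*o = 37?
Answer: -224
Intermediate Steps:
o = 37/7 (o = (⅐)*37 = 37/7 ≈ 5.2857)
35 + o*(-49) = 35 + (37/7)*(-49) = 35 - 259 = -224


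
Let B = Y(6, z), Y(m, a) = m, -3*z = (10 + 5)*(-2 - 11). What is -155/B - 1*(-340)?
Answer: 1885/6 ≈ 314.17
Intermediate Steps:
z = 65 (z = -(10 + 5)*(-2 - 11)/3 = -5*(-13) = -⅓*(-195) = 65)
B = 6
-155/B - 1*(-340) = -155/6 - 1*(-340) = -155*⅙ + 340 = -155/6 + 340 = 1885/6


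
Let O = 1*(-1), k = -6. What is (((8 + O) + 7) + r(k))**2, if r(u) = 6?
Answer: 400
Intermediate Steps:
O = -1
(((8 + O) + 7) + r(k))**2 = (((8 - 1) + 7) + 6)**2 = ((7 + 7) + 6)**2 = (14 + 6)**2 = 20**2 = 400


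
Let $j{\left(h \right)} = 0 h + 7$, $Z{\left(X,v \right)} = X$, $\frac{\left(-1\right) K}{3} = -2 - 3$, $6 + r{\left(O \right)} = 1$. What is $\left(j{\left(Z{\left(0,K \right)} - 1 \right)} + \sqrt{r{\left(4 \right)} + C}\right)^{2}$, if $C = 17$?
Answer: $61 + 28 \sqrt{3} \approx 109.5$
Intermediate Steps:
$r{\left(O \right)} = -5$ ($r{\left(O \right)} = -6 + 1 = -5$)
$K = 15$ ($K = - 3 \left(-2 - 3\right) = \left(-3\right) \left(-5\right) = 15$)
$j{\left(h \right)} = 7$ ($j{\left(h \right)} = 0 + 7 = 7$)
$\left(j{\left(Z{\left(0,K \right)} - 1 \right)} + \sqrt{r{\left(4 \right)} + C}\right)^{2} = \left(7 + \sqrt{-5 + 17}\right)^{2} = \left(7 + \sqrt{12}\right)^{2} = \left(7 + 2 \sqrt{3}\right)^{2}$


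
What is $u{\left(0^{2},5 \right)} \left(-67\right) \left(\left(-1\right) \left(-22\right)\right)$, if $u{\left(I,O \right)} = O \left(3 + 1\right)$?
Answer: $-29480$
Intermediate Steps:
$u{\left(I,O \right)} = 4 O$ ($u{\left(I,O \right)} = O 4 = 4 O$)
$u{\left(0^{2},5 \right)} \left(-67\right) \left(\left(-1\right) \left(-22\right)\right) = 4 \cdot 5 \left(-67\right) \left(\left(-1\right) \left(-22\right)\right) = 20 \left(-67\right) 22 = \left(-1340\right) 22 = -29480$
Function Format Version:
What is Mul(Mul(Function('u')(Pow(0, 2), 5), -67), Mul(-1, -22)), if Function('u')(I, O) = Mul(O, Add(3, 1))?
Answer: -29480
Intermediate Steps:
Function('u')(I, O) = Mul(4, O) (Function('u')(I, O) = Mul(O, 4) = Mul(4, O))
Mul(Mul(Function('u')(Pow(0, 2), 5), -67), Mul(-1, -22)) = Mul(Mul(Mul(4, 5), -67), Mul(-1, -22)) = Mul(Mul(20, -67), 22) = Mul(-1340, 22) = -29480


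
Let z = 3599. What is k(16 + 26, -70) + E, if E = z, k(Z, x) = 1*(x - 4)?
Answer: 3525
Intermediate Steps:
k(Z, x) = -4 + x (k(Z, x) = 1*(-4 + x) = -4 + x)
E = 3599
k(16 + 26, -70) + E = (-4 - 70) + 3599 = -74 + 3599 = 3525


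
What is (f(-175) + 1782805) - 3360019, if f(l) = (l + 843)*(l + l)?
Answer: -1811014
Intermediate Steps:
f(l) = 2*l*(843 + l) (f(l) = (843 + l)*(2*l) = 2*l*(843 + l))
(f(-175) + 1782805) - 3360019 = (2*(-175)*(843 - 175) + 1782805) - 3360019 = (2*(-175)*668 + 1782805) - 3360019 = (-233800 + 1782805) - 3360019 = 1549005 - 3360019 = -1811014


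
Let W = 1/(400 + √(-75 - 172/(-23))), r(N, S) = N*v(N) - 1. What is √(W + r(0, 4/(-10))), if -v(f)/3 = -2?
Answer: √((-399*√23 - I*√1553)/(400*√23 + I*√1553)) ≈ 2.6e-5 - 0.99875*I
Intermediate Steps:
v(f) = 6 (v(f) = -3*(-2) = 6)
r(N, S) = -1 + 6*N (r(N, S) = N*6 - 1 = 6*N - 1 = -1 + 6*N)
W = 1/(400 + I*√35719/23) (W = 1/(400 + √(-75 - 172*(-1/23))) = 1/(400 + √(-75 + 172/23)) = 1/(400 + √(-1553/23)) = 1/(400 + I*√35719/23) ≈ 0.0024989 - 5.134e-5*I)
√(W + r(0, 4/(-10))) = √(√23/(400*√23 + I*√1553) + (-1 + 6*0)) = √(√23/(400*√23 + I*√1553) + (-1 + 0)) = √(√23/(400*√23 + I*√1553) - 1) = √(-1 + √23/(400*√23 + I*√1553))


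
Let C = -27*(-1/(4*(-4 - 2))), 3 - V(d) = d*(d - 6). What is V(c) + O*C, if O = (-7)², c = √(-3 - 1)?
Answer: -385/8 + 12*I ≈ -48.125 + 12.0*I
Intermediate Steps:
c = 2*I (c = √(-4) = 2*I ≈ 2.0*I)
O = 49
V(d) = 3 - d*(-6 + d) (V(d) = 3 - d*(d - 6) = 3 - d*(-6 + d))
C = -9/8 (C = -27/((-6*(-4))) = -27/24 = -27*1/24 = -9/8 ≈ -1.1250)
V(c) + O*C = (3 - (2*I)² + 6*(2*I)) + 49*(-9/8) = (3 - 1*(-4) + 12*I) - 441/8 = (3 + 4 + 12*I) - 441/8 = (7 + 12*I) - 441/8 = -385/8 + 12*I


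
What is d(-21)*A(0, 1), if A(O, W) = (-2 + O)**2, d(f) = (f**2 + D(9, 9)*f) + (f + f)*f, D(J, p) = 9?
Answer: 4536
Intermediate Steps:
d(f) = 3*f**2 + 9*f (d(f) = (f**2 + 9*f) + (f + f)*f = (f**2 + 9*f) + (2*f)*f = (f**2 + 9*f) + 2*f**2 = 3*f**2 + 9*f)
d(-21)*A(0, 1) = (3*(-21)*(3 - 21))*(-2 + 0)**2 = (3*(-21)*(-18))*(-2)**2 = 1134*4 = 4536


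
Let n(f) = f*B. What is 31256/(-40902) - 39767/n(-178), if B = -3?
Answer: -91291141/1213426 ≈ -75.234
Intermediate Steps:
n(f) = -3*f (n(f) = f*(-3) = -3*f)
31256/(-40902) - 39767/n(-178) = 31256/(-40902) - 39767/((-3*(-178))) = 31256*(-1/40902) - 39767/534 = -15628/20451 - 39767*1/534 = -15628/20451 - 39767/534 = -91291141/1213426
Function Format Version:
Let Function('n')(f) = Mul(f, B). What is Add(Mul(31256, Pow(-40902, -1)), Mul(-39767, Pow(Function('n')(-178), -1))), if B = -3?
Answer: Rational(-91291141, 1213426) ≈ -75.234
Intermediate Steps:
Function('n')(f) = Mul(-3, f) (Function('n')(f) = Mul(f, -3) = Mul(-3, f))
Add(Mul(31256, Pow(-40902, -1)), Mul(-39767, Pow(Function('n')(-178), -1))) = Add(Mul(31256, Pow(-40902, -1)), Mul(-39767, Pow(Mul(-3, -178), -1))) = Add(Mul(31256, Rational(-1, 40902)), Mul(-39767, Pow(534, -1))) = Add(Rational(-15628, 20451), Mul(-39767, Rational(1, 534))) = Add(Rational(-15628, 20451), Rational(-39767, 534)) = Rational(-91291141, 1213426)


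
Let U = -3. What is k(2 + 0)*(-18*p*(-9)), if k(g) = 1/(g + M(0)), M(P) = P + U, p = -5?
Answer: 810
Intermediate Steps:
M(P) = -3 + P (M(P) = P - 3 = -3 + P)
k(g) = 1/(-3 + g) (k(g) = 1/(g + (-3 + 0)) = 1/(g - 3) = 1/(-3 + g))
k(2 + 0)*(-18*p*(-9)) = (-(-90)*(-9))/(-3 + (2 + 0)) = (-18*45)/(-3 + 2) = -810/(-1) = -1*(-810) = 810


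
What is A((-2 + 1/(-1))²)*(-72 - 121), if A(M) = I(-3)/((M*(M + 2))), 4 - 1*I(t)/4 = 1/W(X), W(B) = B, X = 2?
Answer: -2702/99 ≈ -27.293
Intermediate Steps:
I(t) = 14 (I(t) = 16 - 4/2 = 16 - 4*½ = 16 - 2 = 14)
A(M) = 14/(M*(2 + M)) (A(M) = 14/((M*(M + 2))) = 14/((M*(2 + M))) = 14*(1/(M*(2 + M))) = 14/(M*(2 + M)))
A((-2 + 1/(-1))²)*(-72 - 121) = (14/(((-2 + 1/(-1))²)*(2 + (-2 + 1/(-1))²)))*(-72 - 121) = (14/(((-2 - 1)²)*(2 + (-2 - 1)²)))*(-193) = (14/(((-3)²)*(2 + (-3)²)))*(-193) = (14/(9*(2 + 9)))*(-193) = (14*(⅑)/11)*(-193) = (14*(⅑)*(1/11))*(-193) = (14/99)*(-193) = -2702/99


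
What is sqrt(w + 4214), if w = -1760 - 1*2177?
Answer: sqrt(277) ≈ 16.643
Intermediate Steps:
w = -3937 (w = -1760 - 2177 = -3937)
sqrt(w + 4214) = sqrt(-3937 + 4214) = sqrt(277)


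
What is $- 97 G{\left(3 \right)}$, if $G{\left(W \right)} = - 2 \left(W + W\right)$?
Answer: $1164$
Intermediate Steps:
$G{\left(W \right)} = - 4 W$ ($G{\left(W \right)} = - 2 \cdot 2 W = - 4 W$)
$- 97 G{\left(3 \right)} = - 97 \left(\left(-4\right) 3\right) = \left(-97\right) \left(-12\right) = 1164$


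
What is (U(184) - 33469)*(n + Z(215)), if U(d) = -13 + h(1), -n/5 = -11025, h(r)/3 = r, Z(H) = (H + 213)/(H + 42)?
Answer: -474315506887/257 ≈ -1.8456e+9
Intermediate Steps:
Z(H) = (213 + H)/(42 + H)
h(r) = 3*r
n = 55125 (n = -5*(-11025) = 55125)
U(d) = -10 (U(d) = -13 + 3*1 = -13 + 3 = -10)
(U(184) - 33469)*(n + Z(215)) = (-10 - 33469)*(55125 + (213 + 215)/(42 + 215)) = -33479*(55125 + 428/257) = -33479*14167553/257 = -474315506887/257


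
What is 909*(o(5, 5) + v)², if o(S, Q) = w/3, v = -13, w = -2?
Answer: 169781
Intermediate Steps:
o(S, Q) = -⅔ (o(S, Q) = -2/3 = -2*⅓ = -⅔)
909*(o(5, 5) + v)² = 909*(-⅔ - 13)² = 909*(-41/3)² = 909*(1681/9) = 169781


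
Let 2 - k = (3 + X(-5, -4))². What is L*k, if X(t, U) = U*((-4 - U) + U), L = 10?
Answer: -3590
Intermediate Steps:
X(t, U) = -4*U (X(t, U) = U*(-4) = -4*U)
k = -359 (k = 2 - (3 - 4*(-4))² = 2 - (3 + 16)² = 2 - 1*19² = 2 - 1*361 = 2 - 361 = -359)
L*k = 10*(-359) = -3590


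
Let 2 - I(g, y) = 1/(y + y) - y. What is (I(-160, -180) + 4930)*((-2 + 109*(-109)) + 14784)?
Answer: 1654267207/120 ≈ 1.3786e+7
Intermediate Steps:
I(g, y) = 2 + y - 1/(2*y) (I(g, y) = 2 - (1/(y + y) - y) = 2 - (1/(2*y) - y) = 2 + (y - 1/(2*y)) = 2 + y - 1/(2*y))
(I(-160, -180) + 4930)*((-2 + 109*(-109)) + 14784) = ((2 - 180 - ½/(-180)) + 4930)*((-2 + 109*(-109)) + 14784) = ((2 - 180 - ½*(-1/180)) + 4930)*((-2 - 11881) + 14784) = ((2 - 180 + 1/360) + 4930)*(-11883 + 14784) = (-64079/360 + 4930)*2901 = (1710721/360)*2901 = 1654267207/120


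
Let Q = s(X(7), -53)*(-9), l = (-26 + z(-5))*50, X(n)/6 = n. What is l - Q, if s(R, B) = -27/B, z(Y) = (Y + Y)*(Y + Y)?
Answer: 196343/53 ≈ 3704.6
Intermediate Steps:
z(Y) = 4*Y² (z(Y) = (2*Y)*(2*Y) = 4*Y²)
X(n) = 6*n
l = 3700 (l = (-26 + 4*(-5)²)*50 = (-26 + 4*25)*50 = (-26 + 100)*50 = 74*50 = 3700)
Q = -243/53 (Q = -27/(-53)*(-9) = -27*(-1/53)*(-9) = (27/53)*(-9) = -243/53 ≈ -4.5849)
l - Q = 3700 - 1*(-243/53) = 3700 + 243/53 = 196343/53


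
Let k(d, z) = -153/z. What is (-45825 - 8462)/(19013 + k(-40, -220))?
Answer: -11943140/4183013 ≈ -2.8552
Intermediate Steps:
(-45825 - 8462)/(19013 + k(-40, -220)) = (-45825 - 8462)/(19013 - 153/(-220)) = -54287/(19013 - 153*(-1/220)) = -54287/(19013 + 153/220) = -54287/4183013/220 = -54287*220/4183013 = -11943140/4183013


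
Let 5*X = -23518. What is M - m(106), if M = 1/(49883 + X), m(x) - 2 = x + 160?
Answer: -60540391/225897 ≈ -268.00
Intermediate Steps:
X = -23518/5 (X = (⅕)*(-23518) = -23518/5 ≈ -4703.6)
m(x) = 162 + x (m(x) = 2 + (x + 160) = 2 + (160 + x) = 162 + x)
M = 5/225897 (M = 1/(49883 - 23518/5) = 1/(225897/5) = 5/225897 ≈ 2.2134e-5)
M - m(106) = 5/225897 - (162 + 106) = 5/225897 - 1*268 = 5/225897 - 268 = -60540391/225897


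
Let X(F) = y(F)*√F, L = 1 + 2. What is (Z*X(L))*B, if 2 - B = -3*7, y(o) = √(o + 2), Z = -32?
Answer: -736*√15 ≈ -2850.5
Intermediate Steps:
y(o) = √(2 + o)
L = 3
X(F) = √F*√(2 + F) (X(F) = √(2 + F)*√F = √F*√(2 + F))
B = 23 (B = 2 - (-3)*7 = 2 - 1*(-21) = 2 + 21 = 23)
(Z*X(L))*B = -32*√3*√(2 + 3)*23 = -32*√3*√5*23 = -32*√15*23 = -736*√15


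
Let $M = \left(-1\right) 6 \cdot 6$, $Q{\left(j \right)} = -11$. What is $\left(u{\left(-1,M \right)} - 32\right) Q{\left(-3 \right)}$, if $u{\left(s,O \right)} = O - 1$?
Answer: $759$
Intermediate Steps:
$M = -36$ ($M = \left(-6\right) 6 = -36$)
$u{\left(s,O \right)} = -1 + O$
$\left(u{\left(-1,M \right)} - 32\right) Q{\left(-3 \right)} = \left(\left(-1 - 36\right) - 32\right) \left(-11\right) = \left(-37 - 32\right) \left(-11\right) = \left(-69\right) \left(-11\right) = 759$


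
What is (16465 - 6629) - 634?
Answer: 9202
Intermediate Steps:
(16465 - 6629) - 634 = 9836 - 634 = 9202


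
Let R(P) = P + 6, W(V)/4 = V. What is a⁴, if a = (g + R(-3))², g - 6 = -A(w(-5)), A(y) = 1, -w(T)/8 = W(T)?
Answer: 16777216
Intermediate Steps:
W(V) = 4*V
w(T) = -32*T
R(P) = 6 + P
g = 5 (g = 6 - 1*1 = 6 - 1 = 5)
a = 64 (a = (5 + (6 - 3))² = (5 + 3)² = 8² = 64)
a⁴ = 64⁴ = 16777216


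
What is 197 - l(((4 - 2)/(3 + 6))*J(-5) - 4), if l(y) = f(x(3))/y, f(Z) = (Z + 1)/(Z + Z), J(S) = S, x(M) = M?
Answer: 4534/23 ≈ 197.13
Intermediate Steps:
f(Z) = (1 + Z)/(2*Z) (f(Z) = (1 + Z)/((2*Z)) = (1 + Z)*(1/(2*Z)) = (1 + Z)/(2*Z))
l(y) = 2/(3*y) (l(y) = ((½)*(1 + 3)/3)/y = ((½)*(⅓)*4)/y = 2/(3*y))
197 - l(((4 - 2)/(3 + 6))*J(-5) - 4) = 197 - 2/(3*(((4 - 2)/(3 + 6))*(-5) - 4)) = 197 - 2/(3*((2/9)*(-5) - 4)) = 197 - 2/(3*(-10/9 - 4)) = 197 - 2/(3*(-46/9)) = 197 - 2*(-9)/(3*46) = 197 - 1*(-3/23) = 197 + 3/23 = 4534/23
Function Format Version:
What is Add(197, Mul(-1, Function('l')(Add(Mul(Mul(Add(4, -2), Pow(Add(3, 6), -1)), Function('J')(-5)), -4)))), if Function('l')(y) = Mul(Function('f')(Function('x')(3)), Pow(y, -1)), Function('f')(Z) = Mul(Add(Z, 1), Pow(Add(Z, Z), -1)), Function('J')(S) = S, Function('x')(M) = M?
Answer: Rational(4534, 23) ≈ 197.13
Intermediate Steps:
Function('f')(Z) = Mul(Rational(1, 2), Pow(Z, -1), Add(1, Z)) (Function('f')(Z) = Mul(Add(1, Z), Pow(Mul(2, Z), -1)) = Mul(Add(1, Z), Mul(Rational(1, 2), Pow(Z, -1))) = Mul(Rational(1, 2), Pow(Z, -1), Add(1, Z)))
Function('l')(y) = Mul(Rational(2, 3), Pow(y, -1)) (Function('l')(y) = Mul(Mul(Rational(1, 2), Pow(3, -1), Add(1, 3)), Pow(y, -1)) = Mul(Mul(Rational(1, 2), Rational(1, 3), 4), Pow(y, -1)) = Mul(Rational(2, 3), Pow(y, -1)))
Add(197, Mul(-1, Function('l')(Add(Mul(Mul(Add(4, -2), Pow(Add(3, 6), -1)), Function('J')(-5)), -4)))) = Add(197, Mul(-1, Mul(Rational(2, 3), Pow(Add(Mul(Mul(Add(4, -2), Pow(Add(3, 6), -1)), -5), -4), -1)))) = Add(197, Mul(-1, Mul(Rational(2, 3), Pow(Add(Mul(Mul(2, Pow(9, -1)), -5), -4), -1)))) = Add(197, Mul(-1, Mul(Rational(2, 3), Pow(Add(Mul(Mul(2, Rational(1, 9)), -5), -4), -1)))) = Add(197, Mul(-1, Mul(Rational(2, 3), Pow(Add(Mul(Rational(2, 9), -5), -4), -1)))) = Add(197, Mul(-1, Mul(Rational(2, 3), Pow(Add(Rational(-10, 9), -4), -1)))) = Add(197, Mul(-1, Mul(Rational(2, 3), Pow(Rational(-46, 9), -1)))) = Add(197, Mul(-1, Mul(Rational(2, 3), Rational(-9, 46)))) = Add(197, Mul(-1, Rational(-3, 23))) = Add(197, Rational(3, 23)) = Rational(4534, 23)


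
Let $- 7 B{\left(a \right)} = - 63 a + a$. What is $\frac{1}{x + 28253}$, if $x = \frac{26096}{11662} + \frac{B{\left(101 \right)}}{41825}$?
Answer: $\frac{4977175}{140631369129} \approx 3.5392 \cdot 10^{-5}$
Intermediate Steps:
$B{\left(a \right)} = \frac{62 a}{7}$ ($B{\left(a \right)} = - \frac{- 63 a + a}{7} = - \frac{\left(-62\right) a}{7} = \frac{62 a}{7}$)
$x = \frac{11243854}{4977175}$ ($x = \frac{26096}{11662} + \frac{\frac{62}{7} \cdot 101}{41825} = 26096 \cdot \frac{1}{11662} + \frac{6262}{7} \cdot \frac{1}{41825} = \frac{1864}{833} + \frac{6262}{292775} = \frac{11243854}{4977175} \approx 2.2591$)
$\frac{1}{x + 28253} = \frac{1}{\frac{11243854}{4977175} + 28253} = \frac{1}{\frac{140631369129}{4977175}} = \frac{4977175}{140631369129}$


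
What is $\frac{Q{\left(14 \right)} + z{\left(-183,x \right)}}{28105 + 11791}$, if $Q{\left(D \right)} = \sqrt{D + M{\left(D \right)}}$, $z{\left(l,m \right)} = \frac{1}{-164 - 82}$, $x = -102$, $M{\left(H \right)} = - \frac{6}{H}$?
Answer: $- \frac{1}{9814416} + \frac{\sqrt{665}}{279272} \approx 9.2237 \cdot 10^{-5}$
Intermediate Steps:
$z{\left(l,m \right)} = - \frac{1}{246}$ ($z{\left(l,m \right)} = \frac{1}{-246} = - \frac{1}{246}$)
$Q{\left(D \right)} = \sqrt{D - \frac{6}{D}}$
$\frac{Q{\left(14 \right)} + z{\left(-183,x \right)}}{28105 + 11791} = \frac{\sqrt{14 - \frac{6}{14}} - \frac{1}{246}}{28105 + 11791} = \frac{\sqrt{14 - \frac{3}{7}} - \frac{1}{246}}{39896} = \left(\sqrt{14 - \frac{3}{7}} - \frac{1}{246}\right) \frac{1}{39896} = \left(\sqrt{\frac{95}{7}} - \frac{1}{246}\right) \frac{1}{39896} = \left(\frac{\sqrt{665}}{7} - \frac{1}{246}\right) \frac{1}{39896} = \left(- \frac{1}{246} + \frac{\sqrt{665}}{7}\right) \frac{1}{39896} = - \frac{1}{9814416} + \frac{\sqrt{665}}{279272}$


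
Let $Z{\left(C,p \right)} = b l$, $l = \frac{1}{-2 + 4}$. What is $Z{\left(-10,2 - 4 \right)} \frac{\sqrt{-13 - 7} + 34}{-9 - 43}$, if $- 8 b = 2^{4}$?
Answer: $\frac{17}{26} + \frac{i \sqrt{5}}{26} \approx 0.65385 + 0.086003 i$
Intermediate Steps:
$b = -2$ ($b = - \frac{2^{4}}{8} = \left(- \frac{1}{8}\right) 16 = -2$)
$l = \frac{1}{2} \approx 0.5$
$Z{\left(C,p \right)} = -1$ ($Z{\left(C,p \right)} = \left(-2\right) \frac{1}{2} = -1$)
$Z{\left(-10,2 - 4 \right)} \frac{\sqrt{-13 - 7} + 34}{-9 - 43} = - \frac{\sqrt{-13 - 7} + 34}{-9 - 43} = - \frac{\sqrt{-20} + 34}{-52} = - \frac{\left(2 i \sqrt{5} + 34\right) \left(-1\right)}{52} = - \frac{\left(34 + 2 i \sqrt{5}\right) \left(-1\right)}{52} = - (- \frac{17}{26} - \frac{i \sqrt{5}}{26}) = \frac{17}{26} + \frac{i \sqrt{5}}{26}$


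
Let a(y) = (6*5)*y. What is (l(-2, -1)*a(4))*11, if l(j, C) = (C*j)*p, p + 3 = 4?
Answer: 2640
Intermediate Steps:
p = 1 (p = -3 + 4 = 1)
a(y) = 30*y
l(j, C) = C*j (l(j, C) = (C*j)*1 = C*j)
(l(-2, -1)*a(4))*11 = ((-1*(-2))*(30*4))*11 = (2*120)*11 = 240*11 = 2640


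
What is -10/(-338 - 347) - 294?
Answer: -40276/137 ≈ -293.99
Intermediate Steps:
-10/(-338 - 347) - 294 = -10/(-685) - 294 = -1/685*(-10) - 294 = 2/137 - 294 = -40276/137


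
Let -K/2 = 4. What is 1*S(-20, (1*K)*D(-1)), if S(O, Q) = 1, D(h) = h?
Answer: 1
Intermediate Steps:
K = -8 (K = -2*4 = -8)
1*S(-20, (1*K)*D(-1)) = 1*1 = 1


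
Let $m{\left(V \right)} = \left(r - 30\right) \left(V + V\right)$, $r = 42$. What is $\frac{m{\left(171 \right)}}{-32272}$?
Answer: $- \frac{513}{4034} \approx -0.12717$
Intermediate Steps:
$m{\left(V \right)} = 24 V$ ($m{\left(V \right)} = \left(42 - 30\right) \left(V + V\right) = 12 \cdot 2 V = 24 V$)
$\frac{m{\left(171 \right)}}{-32272} = \frac{24 \cdot 171}{-32272} = 4104 \left(- \frac{1}{32272}\right) = - \frac{513}{4034}$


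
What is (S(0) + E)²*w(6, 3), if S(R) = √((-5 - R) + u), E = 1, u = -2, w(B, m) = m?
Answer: -18 + 6*I*√7 ≈ -18.0 + 15.875*I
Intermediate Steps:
S(R) = √(-7 - R) (S(R) = √((-5 - R) - 2) = √(-7 - R))
(S(0) + E)²*w(6, 3) = (√(-7 - 1*0) + 1)²*3 = (√(-7 + 0) + 1)²*3 = (√(-7) + 1)²*3 = (I*√7 + 1)²*3 = (1 + I*√7)²*3 = 3*(1 + I*√7)²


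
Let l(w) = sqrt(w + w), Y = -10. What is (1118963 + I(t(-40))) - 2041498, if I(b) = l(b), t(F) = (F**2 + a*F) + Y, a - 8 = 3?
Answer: -922535 + 10*sqrt(23) ≈ -9.2249e+5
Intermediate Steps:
a = 11 (a = 8 + 3 = 11)
l(w) = sqrt(2)*sqrt(w) (l(w) = sqrt(2*w) = sqrt(2)*sqrt(w))
t(F) = -10 + F**2 + 11*F (t(F) = (F**2 + 11*F) - 10 = -10 + F**2 + 11*F)
I(b) = sqrt(2)*sqrt(b)
(1118963 + I(t(-40))) - 2041498 = (1118963 + sqrt(2)*sqrt(-10 + (-40)**2 + 11*(-40))) - 2041498 = (1118963 + sqrt(2)*sqrt(-10 + 1600 - 440)) - 2041498 = (1118963 + sqrt(2)*sqrt(1150)) - 2041498 = (1118963 + sqrt(2)*(5*sqrt(46))) - 2041498 = (1118963 + 10*sqrt(23)) - 2041498 = -922535 + 10*sqrt(23)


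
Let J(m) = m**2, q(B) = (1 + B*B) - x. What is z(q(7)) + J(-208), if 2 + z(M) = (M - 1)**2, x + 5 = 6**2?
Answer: 43586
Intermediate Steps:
x = 31 (x = -5 + 6**2 = -5 + 36 = 31)
q(B) = -30 + B**2 (q(B) = (1 + B*B) - 1*31 = (1 + B**2) - 31 = -30 + B**2)
z(M) = -2 + (-1 + M)**2 (z(M) = -2 + (M - 1)**2 = -2 + (-1 + M)**2)
z(q(7)) + J(-208) = (-2 + (-1 + (-30 + 7**2))**2) + (-208)**2 = (-2 + (-1 + (-30 + 49))**2) + 43264 = (-2 + (-1 + 19)**2) + 43264 = (-2 + 18**2) + 43264 = (-2 + 324) + 43264 = 322 + 43264 = 43586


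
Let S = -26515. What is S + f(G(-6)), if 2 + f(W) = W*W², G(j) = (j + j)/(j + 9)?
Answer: -26581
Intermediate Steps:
G(j) = 2*j/(9 + j) (G(j) = (2*j)/(9 + j) = 2*j/(9 + j))
f(W) = -2 + W³ (f(W) = -2 + W*W² = -2 + W³)
S + f(G(-6)) = -26515 + (-2 + (2*(-6)/(9 - 6))³) = -26515 + (-2 + (2*(-6)/3)³) = -26515 + (-2 + (2*(-6)*(⅓))³) = -26515 + (-2 + (-4)³) = -26515 + (-2 - 64) = -26515 - 66 = -26581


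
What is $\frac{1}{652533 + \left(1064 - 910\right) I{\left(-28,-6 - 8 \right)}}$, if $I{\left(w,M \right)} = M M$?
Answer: $\frac{1}{682717} \approx 1.4647 \cdot 10^{-6}$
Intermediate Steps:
$I{\left(w,M \right)} = M^{2}$
$\frac{1}{652533 + \left(1064 - 910\right) I{\left(-28,-6 - 8 \right)}} = \frac{1}{652533 + \left(1064 - 910\right) \left(-6 - 8\right)^{2}} = \frac{1}{652533 + 154 \left(-14\right)^{2}} = \frac{1}{652533 + 154 \cdot 196} = \frac{1}{652533 + 30184} = \frac{1}{682717}$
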